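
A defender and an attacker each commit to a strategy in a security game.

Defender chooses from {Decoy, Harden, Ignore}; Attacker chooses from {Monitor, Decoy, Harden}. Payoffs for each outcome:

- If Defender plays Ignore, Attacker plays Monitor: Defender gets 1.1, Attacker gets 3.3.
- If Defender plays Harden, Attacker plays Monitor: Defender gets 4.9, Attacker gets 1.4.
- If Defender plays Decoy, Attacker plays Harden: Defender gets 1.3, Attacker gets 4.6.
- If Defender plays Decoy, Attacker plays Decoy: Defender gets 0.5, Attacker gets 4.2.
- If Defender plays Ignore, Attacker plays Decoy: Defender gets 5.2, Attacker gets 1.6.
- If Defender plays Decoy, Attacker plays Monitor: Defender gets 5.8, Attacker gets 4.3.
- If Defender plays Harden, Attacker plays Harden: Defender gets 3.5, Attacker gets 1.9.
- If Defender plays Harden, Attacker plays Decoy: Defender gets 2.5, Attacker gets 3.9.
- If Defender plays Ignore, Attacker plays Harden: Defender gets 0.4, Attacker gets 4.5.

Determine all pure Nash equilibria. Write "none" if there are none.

There is no pure-strategy Nash equilibrium.

Defender against Monitor: payoffs 5.8, 4.9, 1.1 → best response Decoy.
Defender against Decoy: payoffs 0.5, 2.5, 5.2 → best response Ignore.
Defender against Harden: payoffs 1.3, 3.5, 0.4 → best response Harden.
Attacker against Decoy: payoffs 4.3, 4.2, 4.6 → best response Harden.
Attacker against Harden: payoffs 1.4, 3.9, 1.9 → best response Decoy.
Attacker against Ignore: payoffs 3.3, 1.6, 4.5 → best response Harden.
No profile is a mutual best response for all players.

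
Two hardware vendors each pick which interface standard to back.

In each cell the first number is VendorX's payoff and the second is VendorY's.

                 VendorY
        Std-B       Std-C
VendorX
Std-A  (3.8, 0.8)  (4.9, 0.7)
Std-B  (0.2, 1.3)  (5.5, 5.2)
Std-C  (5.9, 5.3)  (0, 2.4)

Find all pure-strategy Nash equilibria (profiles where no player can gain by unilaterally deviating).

For each strategy profile, look for a profitable unilateral deviation.
(Std-A, Std-B): VendorX can switch to Std-C (3.8 → 5.9). Not NE.
(Std-A, Std-C): VendorX can switch to Std-B (4.9 → 5.5). Not NE.
(Std-B, Std-B): VendorX can switch to Std-A (0.2 → 3.8). Not NE.
(Std-B, Std-C): VendorX gets 5.5, best alternative 4.9; VendorY gets 5.2, best alternative 1.3. No profitable deviation — NE.
(Std-C, Std-B): VendorX gets 5.9, best alternative 3.8; VendorY gets 5.3, best alternative 2.4. No profitable deviation — NE.
(Std-C, Std-C): VendorX can switch to Std-A (0 → 4.9). Not NE.

(Std-B, Std-C); (Std-C, Std-B)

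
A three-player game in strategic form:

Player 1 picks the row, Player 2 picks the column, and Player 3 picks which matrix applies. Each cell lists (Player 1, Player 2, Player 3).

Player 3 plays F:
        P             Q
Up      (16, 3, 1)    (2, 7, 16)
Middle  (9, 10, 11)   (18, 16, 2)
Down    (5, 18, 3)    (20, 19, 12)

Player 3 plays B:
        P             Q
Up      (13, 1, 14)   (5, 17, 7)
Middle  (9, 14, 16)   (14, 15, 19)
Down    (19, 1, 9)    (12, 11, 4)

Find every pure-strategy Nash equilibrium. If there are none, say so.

(Middle, Q, B) and (Down, Q, F)

For each player, find the best response to each opponent profile; mutual best responses are the pure NE.
Player 1 against (P, F): payoffs 16, 9, 5 → best response Up.
Player 1 against (P, B): payoffs 13, 9, 19 → best response Down.
Player 1 against (Q, F): payoffs 2, 18, 20 → best response Down.
Player 1 against (Q, B): payoffs 5, 14, 12 → best response Middle.
Player 2 against (Up, F): payoffs 3, 7 → best response Q.
Player 2 against (Up, B): payoffs 1, 17 → best response Q.
Player 2 against (Middle, F): payoffs 10, 16 → best response Q.
Player 2 against (Middle, B): payoffs 14, 15 → best response Q.
Player 2 against (Down, F): payoffs 18, 19 → best response Q.
Player 2 against (Down, B): payoffs 1, 11 → best response Q.
Player 3 against (Up, P): payoffs 1, 14 → best response B.
Player 3 against (Up, Q): payoffs 16, 7 → best response F.
Player 3 against (Middle, P): payoffs 11, 16 → best response B.
Player 3 against (Middle, Q): payoffs 2, 19 → best response B.
Player 3 against (Down, P): payoffs 3, 9 → best response B.
Player 3 against (Down, Q): payoffs 12, 4 → best response F.
Mutual best responses: (Middle, Q, B); (Down, Q, F).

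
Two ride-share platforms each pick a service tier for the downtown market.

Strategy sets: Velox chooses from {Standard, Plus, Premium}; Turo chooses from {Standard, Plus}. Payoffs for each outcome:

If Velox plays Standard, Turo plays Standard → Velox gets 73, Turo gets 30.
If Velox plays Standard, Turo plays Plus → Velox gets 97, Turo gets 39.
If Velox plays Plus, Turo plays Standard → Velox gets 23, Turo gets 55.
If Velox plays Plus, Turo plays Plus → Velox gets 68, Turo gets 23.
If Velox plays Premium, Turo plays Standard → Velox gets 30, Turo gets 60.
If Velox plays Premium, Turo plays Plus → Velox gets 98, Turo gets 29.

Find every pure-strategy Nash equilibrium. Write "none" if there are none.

none

(Standard, Standard): Turo can switch to Plus (30 → 39). Not NE.
(Standard, Plus): Velox can switch to Premium (97 → 98). Not NE.
(Plus, Standard): Velox can switch to Standard (23 → 73). Not NE.
(Plus, Plus): Velox can switch to Standard (68 → 97). Not NE.
(Premium, Standard): Velox can switch to Standard (30 → 73). Not NE.
(Premium, Plus): Turo can switch to Standard (29 → 60). Not NE.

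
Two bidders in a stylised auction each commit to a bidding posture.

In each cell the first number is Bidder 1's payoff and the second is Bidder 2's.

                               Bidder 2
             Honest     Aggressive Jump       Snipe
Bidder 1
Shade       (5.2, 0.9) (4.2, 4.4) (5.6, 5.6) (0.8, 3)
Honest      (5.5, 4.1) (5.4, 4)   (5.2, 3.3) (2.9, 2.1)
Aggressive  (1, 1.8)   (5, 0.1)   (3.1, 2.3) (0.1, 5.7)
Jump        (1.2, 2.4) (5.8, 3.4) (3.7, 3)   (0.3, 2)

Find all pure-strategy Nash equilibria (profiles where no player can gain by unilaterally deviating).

Pure-strategy Nash equilibria: (Shade, Jump), (Honest, Honest), (Jump, Aggressive)

Mark each player's best response to every combination of opponents' strategies; a profile where every player is best-responding is a pure Nash equilibrium.
Bidder 1 against Honest: payoffs 5.2, 5.5, 1, 1.2 → best response Honest.
Bidder 1 against Aggressive: payoffs 4.2, 5.4, 5, 5.8 → best response Jump.
Bidder 1 against Jump: payoffs 5.6, 5.2, 3.1, 3.7 → best response Shade.
Bidder 1 against Snipe: payoffs 0.8, 2.9, 0.1, 0.3 → best response Honest.
Bidder 2 against Shade: payoffs 0.9, 4.4, 5.6, 3 → best response Jump.
Bidder 2 against Honest: payoffs 4.1, 4, 3.3, 2.1 → best response Honest.
Bidder 2 against Aggressive: payoffs 1.8, 0.1, 2.3, 5.7 → best response Snipe.
Bidder 2 against Jump: payoffs 2.4, 3.4, 3, 2 → best response Aggressive.
Mutual best responses: (Shade, Jump); (Honest, Honest); (Jump, Aggressive).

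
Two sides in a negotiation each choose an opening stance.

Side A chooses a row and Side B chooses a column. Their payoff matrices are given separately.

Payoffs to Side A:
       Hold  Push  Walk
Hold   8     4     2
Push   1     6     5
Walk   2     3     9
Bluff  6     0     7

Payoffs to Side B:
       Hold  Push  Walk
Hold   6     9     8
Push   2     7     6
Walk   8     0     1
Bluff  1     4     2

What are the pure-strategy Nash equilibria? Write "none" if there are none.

Check each profile: it is a Nash equilibrium iff no player can strictly gain by switching unilaterally.
(Hold, Hold): Side B can switch to Push (6 → 9). Not NE.
(Hold, Push): Side A can switch to Push (4 → 6). Not NE.
(Hold, Walk): Side A can switch to Push (2 → 5). Not NE.
(Push, Hold): Side A can switch to Hold (1 → 8). Not NE.
(Push, Push): Side A gets 6, best alternative 4; Side B gets 7, best alternative 6. No profitable deviation — NE.
(Push, Walk): Side A can switch to Walk (5 → 9). Not NE.
(Walk, Hold): Side A can switch to Hold (2 → 8). Not NE.
(Walk, Push): Side A can switch to Hold (3 → 4). Not NE.
(Walk, Walk): Side B can switch to Hold (1 → 8). Not NE.
(The remaining 3 profiles each have a profitable deviation by the same check.)

(Push, Push)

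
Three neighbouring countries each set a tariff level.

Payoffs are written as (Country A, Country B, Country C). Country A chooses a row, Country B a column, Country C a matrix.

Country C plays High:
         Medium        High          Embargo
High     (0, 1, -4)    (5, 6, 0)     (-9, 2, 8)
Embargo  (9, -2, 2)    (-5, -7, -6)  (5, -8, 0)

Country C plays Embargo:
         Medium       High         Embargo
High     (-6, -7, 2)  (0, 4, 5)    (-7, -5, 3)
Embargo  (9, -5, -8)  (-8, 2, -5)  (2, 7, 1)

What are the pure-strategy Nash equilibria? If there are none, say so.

Pure-strategy Nash equilibria: (High, High, Embargo), (Embargo, Medium, High), (Embargo, Embargo, Embargo)

For each player, find the best response to each opponent profile; mutual best responses are the pure NE.
Country A against (Medium, High): payoffs 0, 9 → best response Embargo.
Country A against (Medium, Embargo): payoffs -6, 9 → best response Embargo.
Country A against (High, High): payoffs 5, -5 → best response High.
Country A against (High, Embargo): payoffs 0, -8 → best response High.
Country A against (Embargo, High): payoffs -9, 5 → best response Embargo.
Country A against (Embargo, Embargo): payoffs -7, 2 → best response Embargo.
Country B against (High, High): payoffs 1, 6, 2 → best response High.
Country B against (High, Embargo): payoffs -7, 4, -5 → best response High.
Country B against (Embargo, High): payoffs -2, -7, -8 → best response Medium.
Country B against (Embargo, Embargo): payoffs -5, 2, 7 → best response Embargo.
Country C against (High, Medium): payoffs -4, 2 → best response Embargo.
Country C against (High, High): payoffs 0, 5 → best response Embargo.
Country C against (High, Embargo): payoffs 8, 3 → best response High.
Country C against (Embargo, Medium): payoffs 2, -8 → best response High.
Country C against (Embargo, High): payoffs -6, -5 → best response Embargo.
Country C against (Embargo, Embargo): payoffs 0, 1 → best response Embargo.
Mutual best responses: (High, High, Embargo); (Embargo, Medium, High); (Embargo, Embargo, Embargo).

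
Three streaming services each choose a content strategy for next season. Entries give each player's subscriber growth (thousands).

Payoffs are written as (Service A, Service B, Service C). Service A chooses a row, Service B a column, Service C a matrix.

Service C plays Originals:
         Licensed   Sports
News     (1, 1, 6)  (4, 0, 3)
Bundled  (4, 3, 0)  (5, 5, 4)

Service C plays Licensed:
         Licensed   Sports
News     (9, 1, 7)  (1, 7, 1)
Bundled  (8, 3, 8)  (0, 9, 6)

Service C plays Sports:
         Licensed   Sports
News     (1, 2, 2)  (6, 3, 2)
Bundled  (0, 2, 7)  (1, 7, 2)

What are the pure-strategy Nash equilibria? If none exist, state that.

none

For each strategy profile, look for a profitable unilateral deviation.
(News, Licensed, Originals): Service A can switch to Bundled (1 → 4). Not NE.
(News, Licensed, Licensed): Service B can switch to Sports (1 → 7). Not NE.
(News, Licensed, Sports): Service B can switch to Sports (2 → 3). Not NE.
(News, Sports, Originals): Service A can switch to Bundled (4 → 5). Not NE.
(News, Sports, Licensed): Service C can switch to Originals (1 → 3). Not NE.
(News, Sports, Sports): Service C can switch to Originals (2 → 3). Not NE.
(The remaining 6 profiles each have a profitable deviation by the same check.)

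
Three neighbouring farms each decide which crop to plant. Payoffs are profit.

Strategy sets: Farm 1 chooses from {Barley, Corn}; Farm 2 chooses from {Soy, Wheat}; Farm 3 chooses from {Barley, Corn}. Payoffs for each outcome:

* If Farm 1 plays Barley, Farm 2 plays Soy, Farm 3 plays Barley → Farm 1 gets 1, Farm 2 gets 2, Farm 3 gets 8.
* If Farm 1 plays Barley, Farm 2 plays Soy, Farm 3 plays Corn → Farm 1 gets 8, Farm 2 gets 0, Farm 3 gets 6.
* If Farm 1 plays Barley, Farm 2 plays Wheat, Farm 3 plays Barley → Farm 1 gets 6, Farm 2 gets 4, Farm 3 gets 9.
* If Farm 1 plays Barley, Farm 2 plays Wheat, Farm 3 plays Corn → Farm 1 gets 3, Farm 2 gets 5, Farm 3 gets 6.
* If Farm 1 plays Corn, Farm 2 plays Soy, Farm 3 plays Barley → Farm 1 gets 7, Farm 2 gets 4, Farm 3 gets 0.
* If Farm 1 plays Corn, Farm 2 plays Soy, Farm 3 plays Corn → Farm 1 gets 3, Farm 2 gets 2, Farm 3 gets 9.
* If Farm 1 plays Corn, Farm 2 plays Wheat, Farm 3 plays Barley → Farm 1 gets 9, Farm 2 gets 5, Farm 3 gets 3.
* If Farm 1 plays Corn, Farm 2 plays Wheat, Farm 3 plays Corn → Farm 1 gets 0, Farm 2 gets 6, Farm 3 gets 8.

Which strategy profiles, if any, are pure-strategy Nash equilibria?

For each player, find the best response to each opponent profile; mutual best responses are the pure NE.
Farm 1 against (Soy, Barley): payoffs 1, 7 → best response Corn.
Farm 1 against (Soy, Corn): payoffs 8, 3 → best response Barley.
Farm 1 against (Wheat, Barley): payoffs 6, 9 → best response Corn.
Farm 1 against (Wheat, Corn): payoffs 3, 0 → best response Barley.
Farm 2 against (Barley, Barley): payoffs 2, 4 → best response Wheat.
Farm 2 against (Barley, Corn): payoffs 0, 5 → best response Wheat.
Farm 2 against (Corn, Barley): payoffs 4, 5 → best response Wheat.
Farm 2 against (Corn, Corn): payoffs 2, 6 → best response Wheat.
Farm 3 against (Barley, Soy): payoffs 8, 6 → best response Barley.
Farm 3 against (Barley, Wheat): payoffs 9, 6 → best response Barley.
Farm 3 against (Corn, Soy): payoffs 0, 9 → best response Corn.
Farm 3 against (Corn, Wheat): payoffs 3, 8 → best response Corn.
No profile is a mutual best response for all players.

There is no pure-strategy Nash equilibrium.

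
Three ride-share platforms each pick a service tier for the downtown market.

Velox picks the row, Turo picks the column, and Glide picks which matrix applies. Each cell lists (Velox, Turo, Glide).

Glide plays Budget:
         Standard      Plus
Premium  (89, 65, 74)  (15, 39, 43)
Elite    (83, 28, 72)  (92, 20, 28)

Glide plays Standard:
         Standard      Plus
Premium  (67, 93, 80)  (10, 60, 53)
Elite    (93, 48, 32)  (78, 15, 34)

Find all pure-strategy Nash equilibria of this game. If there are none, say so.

There is no pure-strategy Nash equilibrium.

For each strategy profile, look for a profitable unilateral deviation.
(Premium, Standard, Budget): Glide can switch to Standard (74 → 80). Not NE.
(Premium, Standard, Standard): Velox can switch to Elite (67 → 93). Not NE.
(Premium, Plus, Budget): Velox can switch to Elite (15 → 92). Not NE.
(Premium, Plus, Standard): Velox can switch to Elite (10 → 78). Not NE.
(Elite, Standard, Budget): Velox can switch to Premium (83 → 89). Not NE.
(Elite, Standard, Standard): Glide can switch to Budget (32 → 72). Not NE.
(Elite, Plus, Budget): Turo can switch to Standard (20 → 28). Not NE.
(Elite, Plus, Standard): Turo can switch to Standard (15 → 48). Not NE.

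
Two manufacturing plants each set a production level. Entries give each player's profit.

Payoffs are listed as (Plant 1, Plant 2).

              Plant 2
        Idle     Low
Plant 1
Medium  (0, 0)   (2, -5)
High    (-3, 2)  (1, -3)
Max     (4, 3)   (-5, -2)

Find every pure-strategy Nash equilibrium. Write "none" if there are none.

The unique pure-strategy Nash equilibrium is (Max, Idle).

Plant 1 against Idle: payoffs 0, -3, 4 → best response Max.
Plant 1 against Low: payoffs 2, 1, -5 → best response Medium.
Plant 2 against Medium: payoffs 0, -5 → best response Idle.
Plant 2 against High: payoffs 2, -3 → best response Idle.
Plant 2 against Max: payoffs 3, -2 → best response Idle.
Mutual best responses: (Max, Idle).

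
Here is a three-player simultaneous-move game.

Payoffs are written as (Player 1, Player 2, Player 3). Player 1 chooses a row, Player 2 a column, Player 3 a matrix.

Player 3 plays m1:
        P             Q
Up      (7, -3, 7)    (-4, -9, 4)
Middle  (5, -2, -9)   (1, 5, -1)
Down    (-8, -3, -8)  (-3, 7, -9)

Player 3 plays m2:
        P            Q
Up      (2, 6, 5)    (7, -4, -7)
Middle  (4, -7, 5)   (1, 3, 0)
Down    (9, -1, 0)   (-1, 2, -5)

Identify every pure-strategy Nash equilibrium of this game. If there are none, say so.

The unique pure-strategy Nash equilibrium is (Up, P, m1).

Check each profile: it is a Nash equilibrium iff no player can strictly gain by switching unilaterally.
(Up, P, m1): Player 1 gets 7, best alternative 5; Player 2 gets -3, best alternative -9; Player 3 gets 7, best alternative 5. No profitable deviation — NE.
(Up, P, m2): Player 1 can switch to Middle (2 → 4). Not NE.
(Up, Q, m1): Player 1 can switch to Middle (-4 → 1). Not NE.
(Up, Q, m2): Player 2 can switch to P (-4 → 6). Not NE.
(Middle, P, m1): Player 1 can switch to Up (5 → 7). Not NE.
(Middle, P, m2): Player 1 can switch to Down (4 → 9). Not NE.
(Middle, Q, m1): Player 3 can switch to m2 (-1 → 0). Not NE.
(Middle, Q, m2): Player 1 can switch to Up (1 → 7). Not NE.
(Down, P, m1): Player 1 can switch to Up (-8 → 7). Not NE.
(Down, P, m2): Player 2 can switch to Q (-1 → 2). Not NE.
(Down, Q, m1): Player 1 can switch to Middle (-3 → 1). Not NE.
(Down, Q, m2): Player 1 can switch to Up (-1 → 7). Not NE.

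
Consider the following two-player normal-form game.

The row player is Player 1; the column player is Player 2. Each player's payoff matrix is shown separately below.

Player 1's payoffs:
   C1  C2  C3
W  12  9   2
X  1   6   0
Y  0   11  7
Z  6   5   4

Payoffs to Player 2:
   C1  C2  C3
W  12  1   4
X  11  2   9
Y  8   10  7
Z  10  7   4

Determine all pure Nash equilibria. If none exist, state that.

(W, C1), (Y, C2)

Mark each player's best response to every combination of opponents' strategies; a profile where every player is best-responding is a pure Nash equilibrium.
Player 1 against C1: payoffs 12, 1, 0, 6 → best response W.
Player 1 against C2: payoffs 9, 6, 11, 5 → best response Y.
Player 1 against C3: payoffs 2, 0, 7, 4 → best response Y.
Player 2 against W: payoffs 12, 1, 4 → best response C1.
Player 2 against X: payoffs 11, 2, 9 → best response C1.
Player 2 against Y: payoffs 8, 10, 7 → best response C2.
Player 2 against Z: payoffs 10, 7, 4 → best response C1.
Mutual best responses: (W, C1); (Y, C2).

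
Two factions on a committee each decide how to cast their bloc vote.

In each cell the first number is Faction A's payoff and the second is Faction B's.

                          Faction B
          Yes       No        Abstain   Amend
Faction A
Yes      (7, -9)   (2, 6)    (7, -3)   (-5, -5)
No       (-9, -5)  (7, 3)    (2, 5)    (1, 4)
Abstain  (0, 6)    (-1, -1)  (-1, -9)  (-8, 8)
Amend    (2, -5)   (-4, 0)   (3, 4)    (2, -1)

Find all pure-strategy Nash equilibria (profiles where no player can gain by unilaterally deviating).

(Yes, Yes): Faction B can switch to No (-9 → 6). Not NE.
(Yes, No): Faction A can switch to No (2 → 7). Not NE.
(Yes, Abstain): Faction B can switch to No (-3 → 6). Not NE.
(Yes, Amend): Faction A can switch to No (-5 → 1). Not NE.
(No, Yes): Faction A can switch to Yes (-9 → 7). Not NE.
(No, No): Faction B can switch to Abstain (3 → 5). Not NE.
(No, Abstain): Faction A can switch to Yes (2 → 7). Not NE.
(No, Amend): Faction A can switch to Amend (1 → 2). Not NE.
(Abstain, Yes): Faction A can switch to Yes (0 → 7). Not NE.
(Abstain, No): Faction A can switch to Yes (-1 → 2). Not NE.
(Abstain, Abstain): Faction A can switch to Yes (-1 → 7). Not NE.
(Abstain, Amend): Faction A can switch to Yes (-8 → -5). Not NE.
(The remaining 4 profiles each have a profitable deviation by the same check.)

This game has no pure Nash equilibrium.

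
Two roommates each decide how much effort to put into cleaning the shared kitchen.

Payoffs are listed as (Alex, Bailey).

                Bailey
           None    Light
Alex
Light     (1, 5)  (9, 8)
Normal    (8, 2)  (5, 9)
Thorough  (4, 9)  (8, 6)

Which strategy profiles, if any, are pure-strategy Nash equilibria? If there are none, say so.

The unique pure-strategy Nash equilibrium is (Light, Light).

For each strategy profile, look for a profitable unilateral deviation.
(Light, None): Alex can switch to Normal (1 → 8). Not NE.
(Light, Light): Alex gets 9, best alternative 8; Bailey gets 8, best alternative 5. No profitable deviation — NE.
(Normal, None): Bailey can switch to Light (2 → 9). Not NE.
(Normal, Light): Alex can switch to Light (5 → 9). Not NE.
(Thorough, None): Alex can switch to Normal (4 → 8). Not NE.
(Thorough, Light): Alex can switch to Light (8 → 9). Not NE.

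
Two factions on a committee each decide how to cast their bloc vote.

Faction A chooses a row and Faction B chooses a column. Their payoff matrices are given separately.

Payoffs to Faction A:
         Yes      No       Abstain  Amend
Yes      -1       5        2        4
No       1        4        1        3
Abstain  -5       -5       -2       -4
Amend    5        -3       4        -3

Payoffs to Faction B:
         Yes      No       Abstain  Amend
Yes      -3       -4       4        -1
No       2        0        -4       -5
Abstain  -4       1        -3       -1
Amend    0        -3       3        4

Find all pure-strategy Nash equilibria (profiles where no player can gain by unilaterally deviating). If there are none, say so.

There is no pure-strategy Nash equilibrium.

Faction A against Yes: payoffs -1, 1, -5, 5 → best response Amend.
Faction A against No: payoffs 5, 4, -5, -3 → best response Yes.
Faction A against Abstain: payoffs 2, 1, -2, 4 → best response Amend.
Faction A against Amend: payoffs 4, 3, -4, -3 → best response Yes.
Faction B against Yes: payoffs -3, -4, 4, -1 → best response Abstain.
Faction B against No: payoffs 2, 0, -4, -5 → best response Yes.
Faction B against Abstain: payoffs -4, 1, -3, -1 → best response No.
Faction B against Amend: payoffs 0, -3, 3, 4 → best response Amend.
No profile is a mutual best response for all players.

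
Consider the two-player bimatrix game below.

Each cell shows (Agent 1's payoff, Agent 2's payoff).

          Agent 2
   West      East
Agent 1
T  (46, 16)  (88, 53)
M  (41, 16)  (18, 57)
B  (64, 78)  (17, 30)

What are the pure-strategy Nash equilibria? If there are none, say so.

Agent 1 against West: payoffs 46, 41, 64 → best response B.
Agent 1 against East: payoffs 88, 18, 17 → best response T.
Agent 2 against T: payoffs 16, 53 → best response East.
Agent 2 against M: payoffs 16, 57 → best response East.
Agent 2 against B: payoffs 78, 30 → best response West.
Mutual best responses: (T, East); (B, West).

Pure-strategy Nash equilibria: (T, East); (B, West)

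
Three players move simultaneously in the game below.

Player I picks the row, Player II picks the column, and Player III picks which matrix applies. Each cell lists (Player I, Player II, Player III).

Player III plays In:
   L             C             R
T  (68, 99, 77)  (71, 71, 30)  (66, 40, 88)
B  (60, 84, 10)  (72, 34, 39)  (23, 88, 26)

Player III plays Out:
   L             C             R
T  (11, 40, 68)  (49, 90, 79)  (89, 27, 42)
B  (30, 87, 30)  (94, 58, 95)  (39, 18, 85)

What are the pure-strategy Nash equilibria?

(T, L, In): Player I gets 68, best alternative 60; Player II gets 99, best alternative 71; Player III gets 77, best alternative 68. No profitable deviation — NE.
(T, L, Out): Player I can switch to B (11 → 30). Not NE.
(T, C, In): Player I can switch to B (71 → 72). Not NE.
(T, C, Out): Player I can switch to B (49 → 94). Not NE.
(T, R, In): Player II can switch to L (40 → 99). Not NE.
(T, R, Out): Player II can switch to L (27 → 40). Not NE.
(B, L, In): Player I can switch to T (60 → 68). Not NE.
(B, L, Out): Player I gets 30, best alternative 11; Player II gets 87, best alternative 58; Player III gets 30, best alternative 10. No profitable deviation — NE.
(B, C, In): Player II can switch to L (34 → 84). Not NE.
(B, C, Out): Player II can switch to L (58 → 87). Not NE.
(B, R, In): Player I can switch to T (23 → 66). Not NE.
(B, R, Out): Player I can switch to T (39 → 89). Not NE.

(T, L, In); (B, L, Out)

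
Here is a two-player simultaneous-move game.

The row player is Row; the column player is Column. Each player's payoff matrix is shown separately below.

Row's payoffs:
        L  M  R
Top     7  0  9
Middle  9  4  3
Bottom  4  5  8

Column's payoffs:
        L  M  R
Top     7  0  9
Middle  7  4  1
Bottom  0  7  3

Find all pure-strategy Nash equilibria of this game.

(Top, R); (Middle, L); (Bottom, M)

(Top, L): Row can switch to Middle (7 → 9). Not NE.
(Top, M): Row can switch to Middle (0 → 4). Not NE.
(Top, R): Row gets 9, best alternative 8; Column gets 9, best alternative 7. No profitable deviation — NE.
(Middle, L): Row gets 9, best alternative 7; Column gets 7, best alternative 4. No profitable deviation — NE.
(Middle, M): Row can switch to Bottom (4 → 5). Not NE.
(Middle, R): Row can switch to Top (3 → 9). Not NE.
(Bottom, L): Row can switch to Top (4 → 7). Not NE.
(Bottom, M): Row gets 5, best alternative 4; Column gets 7, best alternative 3. No profitable deviation — NE.
(Bottom, R): Row can switch to Top (8 → 9). Not NE.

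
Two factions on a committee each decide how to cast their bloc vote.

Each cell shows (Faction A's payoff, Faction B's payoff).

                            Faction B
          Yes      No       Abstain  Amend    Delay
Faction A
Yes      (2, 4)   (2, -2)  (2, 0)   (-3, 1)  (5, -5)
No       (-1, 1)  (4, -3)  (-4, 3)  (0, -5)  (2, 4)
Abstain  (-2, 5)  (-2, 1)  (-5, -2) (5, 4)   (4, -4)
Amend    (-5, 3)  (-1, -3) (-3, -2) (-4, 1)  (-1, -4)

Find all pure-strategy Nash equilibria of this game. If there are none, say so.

(Yes, Yes)

Mark each player's best response to every combination of opponents' strategies; a profile where every player is best-responding is a pure Nash equilibrium.
Faction A against Yes: payoffs 2, -1, -2, -5 → best response Yes.
Faction A against No: payoffs 2, 4, -2, -1 → best response No.
Faction A against Abstain: payoffs 2, -4, -5, -3 → best response Yes.
Faction A against Amend: payoffs -3, 0, 5, -4 → best response Abstain.
Faction A against Delay: payoffs 5, 2, 4, -1 → best response Yes.
Faction B against Yes: payoffs 4, -2, 0, 1, -5 → best response Yes.
Faction B against No: payoffs 1, -3, 3, -5, 4 → best response Delay.
Faction B against Abstain: payoffs 5, 1, -2, 4, -4 → best response Yes.
Faction B against Amend: payoffs 3, -3, -2, 1, -4 → best response Yes.
Mutual best responses: (Yes, Yes).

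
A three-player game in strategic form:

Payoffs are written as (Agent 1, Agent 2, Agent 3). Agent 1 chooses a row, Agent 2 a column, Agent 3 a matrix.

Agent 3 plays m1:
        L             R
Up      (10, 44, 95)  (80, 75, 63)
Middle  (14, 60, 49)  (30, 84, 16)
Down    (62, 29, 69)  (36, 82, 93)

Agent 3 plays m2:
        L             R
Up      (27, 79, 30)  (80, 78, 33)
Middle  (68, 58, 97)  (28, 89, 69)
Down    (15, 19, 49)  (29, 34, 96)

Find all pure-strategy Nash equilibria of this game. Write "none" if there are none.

The unique pure-strategy Nash equilibrium is (Up, R, m1).

For each strategy profile, look for a profitable unilateral deviation.
(Up, L, m1): Agent 1 can switch to Middle (10 → 14). Not NE.
(Up, L, m2): Agent 1 can switch to Middle (27 → 68). Not NE.
(Up, R, m1): Agent 1 gets 80, best alternative 36; Agent 2 gets 75, best alternative 44; Agent 3 gets 63, best alternative 33. No profitable deviation — NE.
(Up, R, m2): Agent 2 can switch to L (78 → 79). Not NE.
(Middle, L, m1): Agent 1 can switch to Down (14 → 62). Not NE.
(Middle, L, m2): Agent 2 can switch to R (58 → 89). Not NE.
(Middle, R, m1): Agent 1 can switch to Up (30 → 80). Not NE.
(Middle, R, m2): Agent 1 can switch to Up (28 → 80). Not NE.
(Down, L, m1): Agent 2 can switch to R (29 → 82). Not NE.
(Down, L, m2): Agent 1 can switch to Up (15 → 27). Not NE.
(Down, R, m1): Agent 1 can switch to Up (36 → 80). Not NE.
(Down, R, m2): Agent 1 can switch to Up (29 → 80). Not NE.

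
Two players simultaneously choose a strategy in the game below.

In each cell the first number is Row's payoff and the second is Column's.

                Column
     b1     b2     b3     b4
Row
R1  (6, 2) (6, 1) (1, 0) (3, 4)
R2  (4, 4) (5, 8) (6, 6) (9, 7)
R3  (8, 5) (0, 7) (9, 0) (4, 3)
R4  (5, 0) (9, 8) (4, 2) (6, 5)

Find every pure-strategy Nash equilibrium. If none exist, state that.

(R1, b1): Row can switch to R3 (6 → 8). Not NE.
(R1, b2): Row can switch to R4 (6 → 9). Not NE.
(R1, b3): Row can switch to R2 (1 → 6). Not NE.
(R1, b4): Row can switch to R2 (3 → 9). Not NE.
(R2, b1): Row can switch to R1 (4 → 6). Not NE.
(R2, b2): Row can switch to R1 (5 → 6). Not NE.
(R4, b2): Row gets 9, best alternative 6; Column gets 8, best alternative 5. No profitable deviation — NE.
(The remaining 9 profiles each have a profitable deviation by the same check.)

Pure NE: (R4, b2)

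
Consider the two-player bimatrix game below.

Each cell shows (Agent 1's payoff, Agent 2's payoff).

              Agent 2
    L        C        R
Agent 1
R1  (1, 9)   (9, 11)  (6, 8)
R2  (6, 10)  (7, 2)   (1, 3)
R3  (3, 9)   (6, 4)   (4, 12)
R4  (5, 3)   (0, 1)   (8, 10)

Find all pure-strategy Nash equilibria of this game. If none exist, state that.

Mark each player's best response to every combination of opponents' strategies; a profile where every player is best-responding is a pure Nash equilibrium.
Agent 1 against L: payoffs 1, 6, 3, 5 → best response R2.
Agent 1 against C: payoffs 9, 7, 6, 0 → best response R1.
Agent 1 against R: payoffs 6, 1, 4, 8 → best response R4.
Agent 2 against R1: payoffs 9, 11, 8 → best response C.
Agent 2 against R2: payoffs 10, 2, 3 → best response L.
Agent 2 against R3: payoffs 9, 4, 12 → best response R.
Agent 2 against R4: payoffs 3, 1, 10 → best response R.
Mutual best responses: (R1, C); (R2, L); (R4, R).

(R1, C); (R2, L); (R4, R)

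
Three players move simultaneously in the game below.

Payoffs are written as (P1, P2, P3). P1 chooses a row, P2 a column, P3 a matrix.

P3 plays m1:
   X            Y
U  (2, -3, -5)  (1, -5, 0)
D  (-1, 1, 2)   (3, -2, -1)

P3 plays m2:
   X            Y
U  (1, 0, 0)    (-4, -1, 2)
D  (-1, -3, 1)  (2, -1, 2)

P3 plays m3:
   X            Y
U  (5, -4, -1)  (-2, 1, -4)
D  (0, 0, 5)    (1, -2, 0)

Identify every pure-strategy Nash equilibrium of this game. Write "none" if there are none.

(U, X, m2); (D, Y, m2)

P1 against (X, m1): payoffs 2, -1 → best response U.
P1 against (X, m2): payoffs 1, -1 → best response U.
P1 against (X, m3): payoffs 5, 0 → best response U.
P1 against (Y, m1): payoffs 1, 3 → best response D.
P1 against (Y, m2): payoffs -4, 2 → best response D.
P1 against (Y, m3): payoffs -2, 1 → best response D.
P2 against (U, m1): payoffs -3, -5 → best response X.
P2 against (U, m2): payoffs 0, -1 → best response X.
P2 against (U, m3): payoffs -4, 1 → best response Y.
P2 against (D, m1): payoffs 1, -2 → best response X.
P2 against (D, m2): payoffs -3, -1 → best response Y.
P2 against (D, m3): payoffs 0, -2 → best response X.
P3 against (U, X): payoffs -5, 0, -1 → best response m2.
P3 against (U, Y): payoffs 0, 2, -4 → best response m2.
P3 against (D, X): payoffs 2, 1, 5 → best response m3.
P3 against (D, Y): payoffs -1, 2, 0 → best response m2.
Mutual best responses: (U, X, m2); (D, Y, m2).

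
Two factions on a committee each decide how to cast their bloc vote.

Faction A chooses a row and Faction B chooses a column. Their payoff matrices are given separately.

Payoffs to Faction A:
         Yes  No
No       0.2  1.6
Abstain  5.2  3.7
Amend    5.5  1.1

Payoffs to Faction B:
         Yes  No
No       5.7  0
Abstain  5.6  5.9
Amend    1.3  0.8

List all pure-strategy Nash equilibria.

For each strategy profile, look for a profitable unilateral deviation.
(No, Yes): Faction A can switch to Abstain (0.2 → 5.2). Not NE.
(No, No): Faction A can switch to Abstain (1.6 → 3.7). Not NE.
(Abstain, Yes): Faction A can switch to Amend (5.2 → 5.5). Not NE.
(Abstain, No): Faction A gets 3.7, best alternative 1.6; Faction B gets 5.9, best alternative 5.6. No profitable deviation — NE.
(Amend, Yes): Faction A gets 5.5, best alternative 5.2; Faction B gets 1.3, best alternative 0.8. No profitable deviation — NE.
(Amend, No): Faction A can switch to No (1.1 → 1.6). Not NE.

Pure-strategy Nash equilibria: (Abstain, No); (Amend, Yes)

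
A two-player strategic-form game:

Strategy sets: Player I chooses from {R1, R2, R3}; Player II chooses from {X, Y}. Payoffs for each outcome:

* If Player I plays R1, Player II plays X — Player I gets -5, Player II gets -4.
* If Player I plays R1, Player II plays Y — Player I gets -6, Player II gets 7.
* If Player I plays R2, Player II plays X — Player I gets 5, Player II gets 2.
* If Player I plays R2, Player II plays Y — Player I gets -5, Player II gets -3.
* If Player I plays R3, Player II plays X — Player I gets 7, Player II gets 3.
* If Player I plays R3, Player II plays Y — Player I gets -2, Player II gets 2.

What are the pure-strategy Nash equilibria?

Mark each player's best response to every combination of opponents' strategies; a profile where every player is best-responding is a pure Nash equilibrium.
Player I against X: payoffs -5, 5, 7 → best response R3.
Player I against Y: payoffs -6, -5, -2 → best response R3.
Player II against R1: payoffs -4, 7 → best response Y.
Player II against R2: payoffs 2, -3 → best response X.
Player II against R3: payoffs 3, 2 → best response X.
Mutual best responses: (R3, X).

The unique pure-strategy Nash equilibrium is (R3, X).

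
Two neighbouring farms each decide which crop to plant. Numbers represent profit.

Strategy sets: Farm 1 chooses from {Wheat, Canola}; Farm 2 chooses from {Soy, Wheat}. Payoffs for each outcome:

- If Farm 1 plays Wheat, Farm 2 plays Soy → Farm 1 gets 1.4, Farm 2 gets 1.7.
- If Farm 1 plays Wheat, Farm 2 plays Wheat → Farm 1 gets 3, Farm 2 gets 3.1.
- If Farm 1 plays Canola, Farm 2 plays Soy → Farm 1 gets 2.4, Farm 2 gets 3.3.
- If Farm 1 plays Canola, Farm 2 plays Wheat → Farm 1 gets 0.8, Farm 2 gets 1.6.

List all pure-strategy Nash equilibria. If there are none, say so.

Mark each player's best response to every combination of opponents' strategies; a profile where every player is best-responding is a pure Nash equilibrium.
Farm 1 against Soy: payoffs 1.4, 2.4 → best response Canola.
Farm 1 against Wheat: payoffs 3, 0.8 → best response Wheat.
Farm 2 against Wheat: payoffs 1.7, 3.1 → best response Wheat.
Farm 2 against Canola: payoffs 3.3, 1.6 → best response Soy.
Mutual best responses: (Wheat, Wheat); (Canola, Soy).

Pure-strategy Nash equilibria: (Wheat, Wheat), (Canola, Soy)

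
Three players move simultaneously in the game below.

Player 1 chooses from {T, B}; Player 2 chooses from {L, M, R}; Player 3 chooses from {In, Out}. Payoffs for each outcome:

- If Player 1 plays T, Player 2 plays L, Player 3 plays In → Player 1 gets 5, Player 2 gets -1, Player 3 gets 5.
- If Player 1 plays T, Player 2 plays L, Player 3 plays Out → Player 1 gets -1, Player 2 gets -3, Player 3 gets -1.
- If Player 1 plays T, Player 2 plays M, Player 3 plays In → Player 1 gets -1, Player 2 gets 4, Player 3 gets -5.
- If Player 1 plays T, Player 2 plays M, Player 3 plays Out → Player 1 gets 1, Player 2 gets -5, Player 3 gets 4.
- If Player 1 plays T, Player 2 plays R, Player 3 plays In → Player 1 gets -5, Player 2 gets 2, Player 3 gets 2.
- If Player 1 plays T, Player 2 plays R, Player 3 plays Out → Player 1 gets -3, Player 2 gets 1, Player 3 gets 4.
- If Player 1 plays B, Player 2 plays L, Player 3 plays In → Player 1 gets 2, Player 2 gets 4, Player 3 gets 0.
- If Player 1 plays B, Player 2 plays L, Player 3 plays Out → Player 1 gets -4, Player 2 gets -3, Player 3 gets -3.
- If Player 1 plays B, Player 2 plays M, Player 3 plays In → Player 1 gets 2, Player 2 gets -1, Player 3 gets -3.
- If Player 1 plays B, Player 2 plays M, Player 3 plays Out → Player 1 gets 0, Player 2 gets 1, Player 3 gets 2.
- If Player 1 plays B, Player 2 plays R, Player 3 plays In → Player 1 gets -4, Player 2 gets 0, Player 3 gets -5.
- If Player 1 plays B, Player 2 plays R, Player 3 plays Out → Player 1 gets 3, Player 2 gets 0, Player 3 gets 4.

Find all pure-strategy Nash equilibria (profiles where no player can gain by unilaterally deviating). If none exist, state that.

(T, L, In): Player 2 can switch to M (-1 → 4). Not NE.
(T, L, Out): Player 2 can switch to R (-3 → 1). Not NE.
(T, M, In): Player 1 can switch to B (-1 → 2). Not NE.
(T, M, Out): Player 2 can switch to L (-5 → -3). Not NE.
(T, R, In): Player 1 can switch to B (-5 → -4). Not NE.
(T, R, Out): Player 1 can switch to B (-3 → 3). Not NE.
(The remaining 6 profiles each have a profitable deviation by the same check.)

none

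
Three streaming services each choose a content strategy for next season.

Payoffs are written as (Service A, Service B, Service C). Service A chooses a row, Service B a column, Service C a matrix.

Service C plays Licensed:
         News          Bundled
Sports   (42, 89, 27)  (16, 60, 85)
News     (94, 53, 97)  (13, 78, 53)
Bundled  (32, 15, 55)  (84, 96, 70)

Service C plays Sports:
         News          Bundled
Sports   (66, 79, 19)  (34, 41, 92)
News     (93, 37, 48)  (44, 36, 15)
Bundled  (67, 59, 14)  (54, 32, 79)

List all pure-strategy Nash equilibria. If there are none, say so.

Service A against (News, Licensed): payoffs 42, 94, 32 → best response News.
Service A against (News, Sports): payoffs 66, 93, 67 → best response News.
Service A against (Bundled, Licensed): payoffs 16, 13, 84 → best response Bundled.
Service A against (Bundled, Sports): payoffs 34, 44, 54 → best response Bundled.
Service B against (Sports, Licensed): payoffs 89, 60 → best response News.
Service B against (Sports, Sports): payoffs 79, 41 → best response News.
Service B against (News, Licensed): payoffs 53, 78 → best response Bundled.
Service B against (News, Sports): payoffs 37, 36 → best response News.
Service B against (Bundled, Licensed): payoffs 15, 96 → best response Bundled.
Service B against (Bundled, Sports): payoffs 59, 32 → best response News.
Service C against (Sports, News): payoffs 27, 19 → best response Licensed.
Service C against (Sports, Bundled): payoffs 85, 92 → best response Sports.
Service C against (News, News): payoffs 97, 48 → best response Licensed.
Service C against (News, Bundled): payoffs 53, 15 → best response Licensed.
Service C against (Bundled, News): payoffs 55, 14 → best response Licensed.
Service C against (Bundled, Bundled): payoffs 70, 79 → best response Sports.
No profile is a mutual best response for all players.

This game has no pure Nash equilibrium.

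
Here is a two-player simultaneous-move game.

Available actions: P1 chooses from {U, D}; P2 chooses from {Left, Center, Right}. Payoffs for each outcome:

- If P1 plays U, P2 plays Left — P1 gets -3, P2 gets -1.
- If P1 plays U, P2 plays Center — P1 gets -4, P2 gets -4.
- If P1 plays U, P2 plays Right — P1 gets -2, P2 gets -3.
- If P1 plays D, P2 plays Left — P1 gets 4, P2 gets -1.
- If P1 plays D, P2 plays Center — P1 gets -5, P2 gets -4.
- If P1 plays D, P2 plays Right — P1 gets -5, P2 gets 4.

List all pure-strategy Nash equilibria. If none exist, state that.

P1 against Left: payoffs -3, 4 → best response D.
P1 against Center: payoffs -4, -5 → best response U.
P1 against Right: payoffs -2, -5 → best response U.
P2 against U: payoffs -1, -4, -3 → best response Left.
P2 against D: payoffs -1, -4, 4 → best response Right.
No profile is a mutual best response for all players.

There is no pure-strategy Nash equilibrium.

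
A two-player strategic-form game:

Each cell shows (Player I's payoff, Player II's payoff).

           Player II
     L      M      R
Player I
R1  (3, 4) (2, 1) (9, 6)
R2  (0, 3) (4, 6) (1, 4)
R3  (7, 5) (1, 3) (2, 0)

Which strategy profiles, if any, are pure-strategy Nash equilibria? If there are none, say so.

(R1, R), (R2, M), (R3, L)

Player I against L: payoffs 3, 0, 7 → best response R3.
Player I against M: payoffs 2, 4, 1 → best response R2.
Player I against R: payoffs 9, 1, 2 → best response R1.
Player II against R1: payoffs 4, 1, 6 → best response R.
Player II against R2: payoffs 3, 6, 4 → best response M.
Player II against R3: payoffs 5, 3, 0 → best response L.
Mutual best responses: (R1, R); (R2, M); (R3, L).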